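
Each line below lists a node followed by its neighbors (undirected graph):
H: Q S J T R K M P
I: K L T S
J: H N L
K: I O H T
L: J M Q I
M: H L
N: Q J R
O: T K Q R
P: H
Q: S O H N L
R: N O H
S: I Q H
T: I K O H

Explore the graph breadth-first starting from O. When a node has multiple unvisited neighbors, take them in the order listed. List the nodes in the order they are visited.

O, T, K, Q, R, I, H, S, N, L, J, M, P

Visit O; enqueue T, K, Q, R → queue [T, K, Q, R]
Visit T; enqueue I, H → queue [K, Q, R, I, H]
Visit K → queue [Q, R, I, H]
Visit Q; enqueue S, N, L → queue [R, I, H, S, N, L]
Visit R → queue [I, H, S, N, L]
Visit I → queue [H, S, N, L]
Visit H; enqueue J, M, P → queue [S, N, L, J, M, P]
Visit S → queue [N, L, J, M, P]
Visit N → queue [L, J, M, P]
Visit L → queue [J, M, P]
Visit J → queue [M, P]
Visit M → queue [P]
Visit P → queue []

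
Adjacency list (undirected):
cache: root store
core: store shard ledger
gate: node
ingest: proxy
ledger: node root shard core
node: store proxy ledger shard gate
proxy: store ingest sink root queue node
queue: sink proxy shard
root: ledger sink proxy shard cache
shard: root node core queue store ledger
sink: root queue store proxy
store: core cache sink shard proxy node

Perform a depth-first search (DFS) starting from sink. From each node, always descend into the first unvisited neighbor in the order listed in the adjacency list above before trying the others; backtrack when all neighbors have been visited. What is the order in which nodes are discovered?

sink, root, ledger, node, store, core, shard, queue, proxy, ingest, cache, gate

Visit sink
sink → root
root → ledger
ledger → node
node → store
store → core
core → shard
shard → queue
queue → proxy
proxy → ingest
store → cache
node → gate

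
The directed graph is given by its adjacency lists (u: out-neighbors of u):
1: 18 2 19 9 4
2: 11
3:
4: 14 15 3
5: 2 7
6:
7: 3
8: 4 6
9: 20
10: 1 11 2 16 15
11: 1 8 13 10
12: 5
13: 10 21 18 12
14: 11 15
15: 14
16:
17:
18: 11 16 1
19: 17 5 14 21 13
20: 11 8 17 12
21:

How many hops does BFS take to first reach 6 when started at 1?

4

Level 0: 1
Level 1: 2, 4, 9, 18, 19
Level 2: 3, 5, 11, 13, 14, 15, 16, 17, 20, 21
Level 3: 7, 8, 10, 12
Level 4: 6
6 first appears at level 4.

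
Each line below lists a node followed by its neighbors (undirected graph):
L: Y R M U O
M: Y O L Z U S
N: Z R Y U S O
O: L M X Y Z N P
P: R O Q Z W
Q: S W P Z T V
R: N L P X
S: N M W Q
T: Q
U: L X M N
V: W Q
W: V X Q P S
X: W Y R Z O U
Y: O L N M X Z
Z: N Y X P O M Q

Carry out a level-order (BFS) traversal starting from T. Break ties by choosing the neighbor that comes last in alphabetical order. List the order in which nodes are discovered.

T, Q, Z, W, V, S, P, Y, X, O, N, M, R, L, U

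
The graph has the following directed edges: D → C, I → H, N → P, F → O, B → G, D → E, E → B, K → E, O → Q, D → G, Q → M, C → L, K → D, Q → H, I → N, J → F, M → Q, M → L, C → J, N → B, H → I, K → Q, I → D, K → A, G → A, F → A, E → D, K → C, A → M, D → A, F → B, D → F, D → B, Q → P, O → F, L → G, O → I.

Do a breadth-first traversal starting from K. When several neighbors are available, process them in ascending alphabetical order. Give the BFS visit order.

K, A, C, D, E, Q, M, J, L, B, F, G, H, P, O, I, N

Visit K; enqueue A, C, D, E, Q → queue [A, C, D, E, Q]
Visit A; enqueue M → queue [C, D, E, Q, M]
Visit C; enqueue J, L → queue [D, E, Q, M, J, L]
Visit D; enqueue B, F, G → queue [E, Q, M, J, L, B, F, G]
Visit E → queue [Q, M, J, L, B, F, G]
Visit Q; enqueue H, P → queue [M, J, L, B, F, G, H, P]
Visit M → queue [J, L, B, F, G, H, P]
Visit J → queue [L, B, F, G, H, P]
Visit L → queue [B, F, G, H, P]
Visit B → queue [F, G, H, P]
Visit F; enqueue O → queue [G, H, P, O]
Visit G → queue [H, P, O]
Visit H; enqueue I → queue [P, O, I]
Visit P → queue [O, I]
Visit O → queue [I]
Visit I; enqueue N → queue [N]
Visit N → queue []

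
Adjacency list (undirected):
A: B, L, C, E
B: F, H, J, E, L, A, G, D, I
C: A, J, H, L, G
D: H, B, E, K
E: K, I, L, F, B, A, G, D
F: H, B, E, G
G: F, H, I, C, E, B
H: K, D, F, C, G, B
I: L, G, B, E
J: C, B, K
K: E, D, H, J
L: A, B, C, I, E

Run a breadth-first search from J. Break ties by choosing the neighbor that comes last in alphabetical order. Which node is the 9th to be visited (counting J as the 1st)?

G

Visit J; enqueue K, C, B → queue [K, C, B]
Visit K; enqueue H, E, D → queue [C, B, H, E, D]
Visit C; enqueue L, G, A → queue [B, H, E, D, L, G, A]
Visit B; enqueue I, F → queue [H, E, D, L, G, A, I, F]
Visit H → queue [E, D, L, G, A, I, F]
Visit E → queue [D, L, G, A, I, F]
Visit D → queue [L, G, A, I, F]
Visit L → queue [G, A, I, F]
Visit G → queue [A, I, F]
Visit A → queue [I, F]
Visit I → queue [F]
Visit F → queue []

Visit order: J, K, C, B, H, E, D, L, G, A, I, F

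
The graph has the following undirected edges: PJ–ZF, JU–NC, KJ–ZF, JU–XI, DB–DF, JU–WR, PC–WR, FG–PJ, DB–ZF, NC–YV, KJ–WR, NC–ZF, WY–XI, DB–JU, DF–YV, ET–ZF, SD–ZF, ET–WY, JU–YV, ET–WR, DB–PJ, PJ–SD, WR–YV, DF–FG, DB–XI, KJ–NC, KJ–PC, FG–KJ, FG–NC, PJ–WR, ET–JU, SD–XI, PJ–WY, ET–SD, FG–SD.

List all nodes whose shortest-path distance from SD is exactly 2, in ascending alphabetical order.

DB, DF, JU, KJ, NC, WR, WY

Level 0: SD
Level 1: ET, FG, PJ, XI, ZF
Level 2: DB, DF, JU, KJ, NC, WR, WY
Level 3: PC, YV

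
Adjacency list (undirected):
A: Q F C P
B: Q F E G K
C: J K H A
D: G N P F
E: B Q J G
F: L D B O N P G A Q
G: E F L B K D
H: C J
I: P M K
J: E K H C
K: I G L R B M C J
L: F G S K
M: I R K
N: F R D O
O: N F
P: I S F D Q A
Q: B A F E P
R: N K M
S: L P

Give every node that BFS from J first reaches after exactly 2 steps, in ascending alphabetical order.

Level 0: J
Level 1: C, E, H, K
Level 2: A, B, G, I, L, M, Q, R
Level 3: D, F, N, P, S
Level 4: O

A, B, G, I, L, M, Q, R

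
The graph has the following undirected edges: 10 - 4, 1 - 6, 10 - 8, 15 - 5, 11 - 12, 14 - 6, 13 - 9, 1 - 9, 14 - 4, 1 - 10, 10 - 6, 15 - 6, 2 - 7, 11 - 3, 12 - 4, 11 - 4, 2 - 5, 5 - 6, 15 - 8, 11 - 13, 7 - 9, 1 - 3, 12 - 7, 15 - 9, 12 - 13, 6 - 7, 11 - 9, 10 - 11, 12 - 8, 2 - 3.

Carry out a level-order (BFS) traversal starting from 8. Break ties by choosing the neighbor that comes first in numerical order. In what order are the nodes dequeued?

8 -> 10 -> 12 -> 15 -> 1 -> 4 -> 6 -> 11 -> 7 -> 13 -> 5 -> 9 -> 3 -> 14 -> 2

Visit 8; enqueue 10, 12, 15 → queue [10, 12, 15]
Visit 10; enqueue 1, 4, 6, 11 → queue [12, 15, 1, 4, 6, 11]
Visit 12; enqueue 7, 13 → queue [15, 1, 4, 6, 11, 7, 13]
Visit 15; enqueue 5, 9 → queue [1, 4, 6, 11, 7, 13, 5, 9]
Visit 1; enqueue 3 → queue [4, 6, 11, 7, 13, 5, 9, 3]
Visit 4; enqueue 14 → queue [6, 11, 7, 13, 5, 9, 3, 14]
Visit 6 → queue [11, 7, 13, 5, 9, 3, 14]
Visit 11 → queue [7, 13, 5, 9, 3, 14]
Visit 7; enqueue 2 → queue [13, 5, 9, 3, 14, 2]
Visit 13 → queue [5, 9, 3, 14, 2]
Visit 5 → queue [9, 3, 14, 2]
Visit 9 → queue [3, 14, 2]
Visit 3 → queue [14, 2]
Visit 14 → queue [2]
Visit 2 → queue []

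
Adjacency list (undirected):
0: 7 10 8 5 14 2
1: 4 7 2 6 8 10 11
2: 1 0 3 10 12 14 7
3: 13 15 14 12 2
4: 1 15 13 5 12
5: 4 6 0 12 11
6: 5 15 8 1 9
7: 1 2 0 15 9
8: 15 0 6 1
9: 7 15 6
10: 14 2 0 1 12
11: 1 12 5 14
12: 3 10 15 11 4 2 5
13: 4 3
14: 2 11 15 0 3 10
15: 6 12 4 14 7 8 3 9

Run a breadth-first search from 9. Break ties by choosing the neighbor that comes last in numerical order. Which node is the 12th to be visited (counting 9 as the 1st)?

0

Visit 9; enqueue 15, 7, 6 → queue [15, 7, 6]
Visit 15; enqueue 14, 12, 8, 4, 3 → queue [7, 6, 14, 12, 8, 4, 3]
Visit 7; enqueue 2, 1, 0 → queue [6, 14, 12, 8, 4, 3, 2, 1, 0]
Visit 6; enqueue 5 → queue [14, 12, 8, 4, 3, 2, 1, 0, 5]
Visit 14; enqueue 11, 10 → queue [12, 8, 4, 3, 2, 1, 0, 5, 11, 10]
Visit 12 → queue [8, 4, 3, 2, 1, 0, 5, 11, 10]
Visit 8 → queue [4, 3, 2, 1, 0, 5, 11, 10]
Visit 4; enqueue 13 → queue [3, 2, 1, 0, 5, 11, 10, 13]
Visit 3 → queue [2, 1, 0, 5, 11, 10, 13]
Visit 2 → queue [1, 0, 5, 11, 10, 13]
Visit 1 → queue [0, 5, 11, 10, 13]
Visit 0 → queue [5, 11, 10, 13]
Visit 5 → queue [11, 10, 13]
Visit 11 → queue [10, 13]
Visit 10 → queue [13]
Visit 13 → queue []

Visit order: 9, 15, 7, 6, 14, 12, 8, 4, 3, 2, 1, 0, 5, 11, 10, 13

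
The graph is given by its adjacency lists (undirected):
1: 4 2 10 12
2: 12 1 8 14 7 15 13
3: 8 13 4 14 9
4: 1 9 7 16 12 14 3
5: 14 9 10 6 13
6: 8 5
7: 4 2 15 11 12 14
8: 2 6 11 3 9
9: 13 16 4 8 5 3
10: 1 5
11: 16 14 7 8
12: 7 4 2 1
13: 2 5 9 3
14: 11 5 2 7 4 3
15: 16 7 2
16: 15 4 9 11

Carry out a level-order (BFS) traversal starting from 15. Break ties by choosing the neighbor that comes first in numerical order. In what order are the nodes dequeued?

Visit 15; enqueue 2, 7, 16 → queue [2, 7, 16]
Visit 2; enqueue 1, 8, 12, 13, 14 → queue [7, 16, 1, 8, 12, 13, 14]
Visit 7; enqueue 4, 11 → queue [16, 1, 8, 12, 13, 14, 4, 11]
Visit 16; enqueue 9 → queue [1, 8, 12, 13, 14, 4, 11, 9]
Visit 1; enqueue 10 → queue [8, 12, 13, 14, 4, 11, 9, 10]
Visit 8; enqueue 3, 6 → queue [12, 13, 14, 4, 11, 9, 10, 3, 6]
Visit 12 → queue [13, 14, 4, 11, 9, 10, 3, 6]
Visit 13; enqueue 5 → queue [14, 4, 11, 9, 10, 3, 6, 5]
Visit 14 → queue [4, 11, 9, 10, 3, 6, 5]
Visit 4 → queue [11, 9, 10, 3, 6, 5]
Visit 11 → queue [9, 10, 3, 6, 5]
Visit 9 → queue [10, 3, 6, 5]
Visit 10 → queue [3, 6, 5]
Visit 3 → queue [6, 5]
Visit 6 → queue [5]
Visit 5 → queue []

15, 2, 7, 16, 1, 8, 12, 13, 14, 4, 11, 9, 10, 3, 6, 5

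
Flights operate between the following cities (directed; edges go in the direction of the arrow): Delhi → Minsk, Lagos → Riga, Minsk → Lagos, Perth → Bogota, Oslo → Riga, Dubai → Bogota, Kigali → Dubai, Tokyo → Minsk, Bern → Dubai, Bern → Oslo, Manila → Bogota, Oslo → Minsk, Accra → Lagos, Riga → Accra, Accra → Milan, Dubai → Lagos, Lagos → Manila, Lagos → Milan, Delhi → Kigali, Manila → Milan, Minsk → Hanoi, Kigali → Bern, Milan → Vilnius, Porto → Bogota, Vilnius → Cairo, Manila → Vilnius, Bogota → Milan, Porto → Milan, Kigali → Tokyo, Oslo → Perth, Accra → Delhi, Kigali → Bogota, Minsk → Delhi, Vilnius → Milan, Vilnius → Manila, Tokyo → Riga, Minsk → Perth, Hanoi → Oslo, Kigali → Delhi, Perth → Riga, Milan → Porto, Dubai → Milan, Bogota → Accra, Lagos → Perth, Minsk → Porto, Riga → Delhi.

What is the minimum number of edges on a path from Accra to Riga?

2

Level 0: Accra
Level 1: Delhi, Lagos, Milan
Level 2: Kigali, Manila, Minsk, Perth, Porto, Riga, Vilnius
Level 3: Bern, Bogota, Cairo, Dubai, Hanoi, Tokyo
Level 4: Oslo
Riga first appears at level 2.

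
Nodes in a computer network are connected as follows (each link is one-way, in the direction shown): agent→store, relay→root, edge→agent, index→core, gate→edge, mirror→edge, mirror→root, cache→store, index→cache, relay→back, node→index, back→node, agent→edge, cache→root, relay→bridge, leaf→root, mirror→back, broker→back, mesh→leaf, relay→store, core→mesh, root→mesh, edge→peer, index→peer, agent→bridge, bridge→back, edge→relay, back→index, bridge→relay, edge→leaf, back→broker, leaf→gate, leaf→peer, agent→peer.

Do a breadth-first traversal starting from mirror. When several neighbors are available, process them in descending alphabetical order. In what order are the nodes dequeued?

Visit mirror; enqueue root, edge, back → queue [root, edge, back]
Visit root; enqueue mesh → queue [edge, back, mesh]
Visit edge; enqueue relay, peer, leaf, agent → queue [back, mesh, relay, peer, leaf, agent]
Visit back; enqueue node, index, broker → queue [mesh, relay, peer, leaf, agent, node, index, broker]
Visit mesh → queue [relay, peer, leaf, agent, node, index, broker]
Visit relay; enqueue store, bridge → queue [peer, leaf, agent, node, index, broker, store, bridge]
Visit peer → queue [leaf, agent, node, index, broker, store, bridge]
Visit leaf; enqueue gate → queue [agent, node, index, broker, store, bridge, gate]
Visit agent → queue [node, index, broker, store, bridge, gate]
Visit node → queue [index, broker, store, bridge, gate]
Visit index; enqueue core, cache → queue [broker, store, bridge, gate, core, cache]
Visit broker → queue [store, bridge, gate, core, cache]
Visit store → queue [bridge, gate, core, cache]
Visit bridge → queue [gate, core, cache]
Visit gate → queue [core, cache]
Visit core → queue [cache]
Visit cache → queue []

mirror -> root -> edge -> back -> mesh -> relay -> peer -> leaf -> agent -> node -> index -> broker -> store -> bridge -> gate -> core -> cache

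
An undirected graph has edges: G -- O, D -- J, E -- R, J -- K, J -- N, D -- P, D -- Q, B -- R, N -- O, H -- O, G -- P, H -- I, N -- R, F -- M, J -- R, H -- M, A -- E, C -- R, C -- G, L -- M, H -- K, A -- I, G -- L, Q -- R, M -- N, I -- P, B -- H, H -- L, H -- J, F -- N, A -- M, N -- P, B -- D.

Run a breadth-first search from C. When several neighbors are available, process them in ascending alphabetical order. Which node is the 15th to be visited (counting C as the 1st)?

Visit C; enqueue G, R → queue [G, R]
Visit G; enqueue L, O, P → queue [R, L, O, P]
Visit R; enqueue B, E, J, N, Q → queue [L, O, P, B, E, J, N, Q]
Visit L; enqueue H, M → queue [O, P, B, E, J, N, Q, H, M]
Visit O → queue [P, B, E, J, N, Q, H, M]
Visit P; enqueue D, I → queue [B, E, J, N, Q, H, M, D, I]
Visit B → queue [E, J, N, Q, H, M, D, I]
Visit E; enqueue A → queue [J, N, Q, H, M, D, I, A]
Visit J; enqueue K → queue [N, Q, H, M, D, I, A, K]
Visit N; enqueue F → queue [Q, H, M, D, I, A, K, F]
Visit Q → queue [H, M, D, I, A, K, F]
Visit H → queue [M, D, I, A, K, F]
Visit M → queue [D, I, A, K, F]
Visit D → queue [I, A, K, F]
Visit I → queue [A, K, F]
Visit A → queue [K, F]
Visit K → queue [F]
Visit F → queue []

Visit order: C, G, R, L, O, P, B, E, J, N, Q, H, M, D, I, A, K, F

I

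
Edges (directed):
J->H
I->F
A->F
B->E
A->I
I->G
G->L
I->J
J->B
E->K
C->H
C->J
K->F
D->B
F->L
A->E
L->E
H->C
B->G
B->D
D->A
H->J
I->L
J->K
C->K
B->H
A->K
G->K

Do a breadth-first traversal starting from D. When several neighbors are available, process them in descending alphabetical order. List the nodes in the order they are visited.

Visit D; enqueue B, A → queue [B, A]
Visit B; enqueue H, G, E → queue [A, H, G, E]
Visit A; enqueue K, I, F → queue [H, G, E, K, I, F]
Visit H; enqueue J, C → queue [G, E, K, I, F, J, C]
Visit G; enqueue L → queue [E, K, I, F, J, C, L]
Visit E → queue [K, I, F, J, C, L]
Visit K → queue [I, F, J, C, L]
Visit I → queue [F, J, C, L]
Visit F → queue [J, C, L]
Visit J → queue [C, L]
Visit C → queue [L]
Visit L → queue []

D, B, A, H, G, E, K, I, F, J, C, L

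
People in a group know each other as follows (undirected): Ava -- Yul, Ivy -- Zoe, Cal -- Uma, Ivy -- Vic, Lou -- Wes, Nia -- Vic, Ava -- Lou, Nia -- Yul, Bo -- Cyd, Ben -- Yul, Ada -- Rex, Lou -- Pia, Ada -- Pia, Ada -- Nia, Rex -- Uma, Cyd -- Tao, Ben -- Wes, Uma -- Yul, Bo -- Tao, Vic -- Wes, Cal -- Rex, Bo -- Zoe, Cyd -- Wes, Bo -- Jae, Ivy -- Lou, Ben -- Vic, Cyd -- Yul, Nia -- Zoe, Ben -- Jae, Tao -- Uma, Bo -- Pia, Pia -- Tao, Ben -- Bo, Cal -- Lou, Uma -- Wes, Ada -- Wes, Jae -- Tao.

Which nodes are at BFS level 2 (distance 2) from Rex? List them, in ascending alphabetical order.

Level 0: Rex
Level 1: Ada, Cal, Uma
Level 2: Lou, Nia, Pia, Tao, Wes, Yul
Level 3: Ava, Ben, Bo, Cyd, Ivy, Jae, Vic, Zoe

Lou, Nia, Pia, Tao, Wes, Yul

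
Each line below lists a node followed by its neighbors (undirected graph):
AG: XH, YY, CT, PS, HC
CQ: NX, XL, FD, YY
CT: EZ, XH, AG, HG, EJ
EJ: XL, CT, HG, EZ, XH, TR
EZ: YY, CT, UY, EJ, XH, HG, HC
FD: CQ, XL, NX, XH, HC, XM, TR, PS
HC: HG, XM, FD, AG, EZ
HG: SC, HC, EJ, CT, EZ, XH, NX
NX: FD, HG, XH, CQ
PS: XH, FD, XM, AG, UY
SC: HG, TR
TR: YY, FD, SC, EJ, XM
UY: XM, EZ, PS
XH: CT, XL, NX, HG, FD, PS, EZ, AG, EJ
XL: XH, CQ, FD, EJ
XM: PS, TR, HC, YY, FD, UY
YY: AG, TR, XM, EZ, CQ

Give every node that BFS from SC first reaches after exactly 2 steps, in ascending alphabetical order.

CT, EJ, EZ, FD, HC, NX, XH, XM, YY

Level 0: SC
Level 1: HG, TR
Level 2: CT, EJ, EZ, FD, HC, NX, XH, XM, YY
Level 3: AG, CQ, PS, UY, XL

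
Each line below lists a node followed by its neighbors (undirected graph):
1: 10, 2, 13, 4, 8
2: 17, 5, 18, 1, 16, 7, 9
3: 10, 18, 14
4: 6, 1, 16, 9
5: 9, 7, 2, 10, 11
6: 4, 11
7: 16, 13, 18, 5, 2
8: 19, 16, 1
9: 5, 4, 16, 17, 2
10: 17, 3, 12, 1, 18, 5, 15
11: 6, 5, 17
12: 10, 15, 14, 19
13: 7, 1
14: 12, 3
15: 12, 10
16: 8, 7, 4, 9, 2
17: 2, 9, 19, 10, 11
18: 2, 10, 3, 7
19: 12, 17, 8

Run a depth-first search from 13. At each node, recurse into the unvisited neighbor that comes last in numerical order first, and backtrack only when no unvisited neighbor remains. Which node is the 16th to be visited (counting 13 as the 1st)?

6

Visit 13
13 → 7
7 → 18
18 → 10
10 → 17
17 → 19
19 → 12
12 → 15
12 → 14
14 → 3
19 → 8
8 → 16
16 → 9
9 → 5
5 → 11
11 → 6
6 → 4
4 → 1
1 → 2

Visit order: 13, 7, 18, 10, 17, 19, 12, 15, 14, 3, 8, 16, 9, 5, 11, 6, 4, 1, 2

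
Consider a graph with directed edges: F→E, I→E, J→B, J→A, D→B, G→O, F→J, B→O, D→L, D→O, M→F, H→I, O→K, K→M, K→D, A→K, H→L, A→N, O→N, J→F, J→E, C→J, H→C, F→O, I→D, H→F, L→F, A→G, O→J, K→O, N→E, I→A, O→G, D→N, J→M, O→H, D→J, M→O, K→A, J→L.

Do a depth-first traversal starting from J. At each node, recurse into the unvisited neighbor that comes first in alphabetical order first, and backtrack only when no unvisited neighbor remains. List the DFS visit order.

Visit J
J → A
A → G
G → O
O → H
H → C
H → F
F → E
H → I
I → D
D → B
D → L
D → N
O → K
K → M

J -> A -> G -> O -> H -> C -> F -> E -> I -> D -> B -> L -> N -> K -> M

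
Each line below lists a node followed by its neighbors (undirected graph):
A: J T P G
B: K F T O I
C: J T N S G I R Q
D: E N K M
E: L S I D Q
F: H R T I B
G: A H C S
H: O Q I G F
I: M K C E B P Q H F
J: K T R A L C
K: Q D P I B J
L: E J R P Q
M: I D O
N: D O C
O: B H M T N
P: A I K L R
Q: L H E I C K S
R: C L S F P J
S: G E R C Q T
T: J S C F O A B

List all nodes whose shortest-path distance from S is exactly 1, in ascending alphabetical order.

Level 0: S
Level 1: C, E, G, Q, R, T
Level 2: A, B, D, F, H, I, J, K, L, N, O, P
Level 3: M

C, E, G, Q, R, T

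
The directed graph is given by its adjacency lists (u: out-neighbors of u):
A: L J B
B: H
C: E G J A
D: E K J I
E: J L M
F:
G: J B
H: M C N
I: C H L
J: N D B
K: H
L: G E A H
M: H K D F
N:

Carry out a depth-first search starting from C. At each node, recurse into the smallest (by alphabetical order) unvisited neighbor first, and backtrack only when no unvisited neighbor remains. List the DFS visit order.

C → A → B → H → M → D → E → J → N → L → G → I → K → F

Visit C
C → A
A → B
B → H
H → M
M → D
D → E
E → J
J → N
E → L
L → G
D → I
D → K
M → F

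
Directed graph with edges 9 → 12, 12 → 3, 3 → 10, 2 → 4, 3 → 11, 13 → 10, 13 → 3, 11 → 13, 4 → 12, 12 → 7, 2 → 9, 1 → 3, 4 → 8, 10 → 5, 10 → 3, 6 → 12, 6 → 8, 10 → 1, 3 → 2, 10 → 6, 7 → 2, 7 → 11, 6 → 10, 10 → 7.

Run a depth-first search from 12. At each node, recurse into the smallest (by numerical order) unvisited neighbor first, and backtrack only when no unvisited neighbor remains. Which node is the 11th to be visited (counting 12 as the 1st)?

Visit 12
12 → 3
3 → 2
2 → 4
4 → 8
2 → 9
3 → 10
10 → 1
10 → 5
10 → 6
10 → 7
7 → 11
11 → 13

Visit order: 12, 3, 2, 4, 8, 9, 10, 1, 5, 6, 7, 11, 13

7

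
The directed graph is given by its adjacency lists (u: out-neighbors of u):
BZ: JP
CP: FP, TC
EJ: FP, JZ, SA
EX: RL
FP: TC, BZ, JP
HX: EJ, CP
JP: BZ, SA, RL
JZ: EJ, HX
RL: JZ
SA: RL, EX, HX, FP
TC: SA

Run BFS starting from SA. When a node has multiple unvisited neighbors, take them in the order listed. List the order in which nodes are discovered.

SA RL EX HX FP JZ EJ CP TC BZ JP

Visit SA; enqueue RL, EX, HX, FP → queue [RL, EX, HX, FP]
Visit RL; enqueue JZ → queue [EX, HX, FP, JZ]
Visit EX → queue [HX, FP, JZ]
Visit HX; enqueue EJ, CP → queue [FP, JZ, EJ, CP]
Visit FP; enqueue TC, BZ, JP → queue [JZ, EJ, CP, TC, BZ, JP]
Visit JZ → queue [EJ, CP, TC, BZ, JP]
Visit EJ → queue [CP, TC, BZ, JP]
Visit CP → queue [TC, BZ, JP]
Visit TC → queue [BZ, JP]
Visit BZ → queue [JP]
Visit JP → queue []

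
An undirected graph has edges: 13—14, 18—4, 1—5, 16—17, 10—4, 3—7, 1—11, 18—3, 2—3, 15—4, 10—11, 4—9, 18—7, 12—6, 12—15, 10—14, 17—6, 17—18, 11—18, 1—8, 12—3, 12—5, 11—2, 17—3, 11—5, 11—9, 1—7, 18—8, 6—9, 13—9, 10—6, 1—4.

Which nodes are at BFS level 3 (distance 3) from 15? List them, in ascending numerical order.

Level 0: 15
Level 1: 4, 12
Level 2: 1, 3, 5, 6, 9, 10, 18
Level 3: 2, 7, 8, 11, 13, 14, 17
Level 4: 16

2, 7, 8, 11, 13, 14, 17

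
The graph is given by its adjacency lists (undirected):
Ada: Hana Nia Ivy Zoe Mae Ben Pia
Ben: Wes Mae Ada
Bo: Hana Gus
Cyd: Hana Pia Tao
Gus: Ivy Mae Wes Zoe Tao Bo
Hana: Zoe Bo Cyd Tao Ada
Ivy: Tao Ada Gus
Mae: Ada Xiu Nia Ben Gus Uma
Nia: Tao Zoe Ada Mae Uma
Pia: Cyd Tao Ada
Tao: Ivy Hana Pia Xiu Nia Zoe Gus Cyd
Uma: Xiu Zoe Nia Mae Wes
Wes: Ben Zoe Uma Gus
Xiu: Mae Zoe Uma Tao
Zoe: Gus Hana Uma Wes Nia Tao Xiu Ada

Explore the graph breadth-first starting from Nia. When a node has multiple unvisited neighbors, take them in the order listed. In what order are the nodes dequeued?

Nia, Tao, Zoe, Ada, Mae, Uma, Ivy, Hana, Pia, Xiu, Gus, Cyd, Wes, Ben, Bo

Visit Nia; enqueue Tao, Zoe, Ada, Mae, Uma → queue [Tao, Zoe, Ada, Mae, Uma]
Visit Tao; enqueue Ivy, Hana, Pia, Xiu, Gus, Cyd → queue [Zoe, Ada, Mae, Uma, Ivy, Hana, Pia, Xiu, Gus, Cyd]
Visit Zoe; enqueue Wes → queue [Ada, Mae, Uma, Ivy, Hana, Pia, Xiu, Gus, Cyd, Wes]
Visit Ada; enqueue Ben → queue [Mae, Uma, Ivy, Hana, Pia, Xiu, Gus, Cyd, Wes, Ben]
Visit Mae → queue [Uma, Ivy, Hana, Pia, Xiu, Gus, Cyd, Wes, Ben]
Visit Uma → queue [Ivy, Hana, Pia, Xiu, Gus, Cyd, Wes, Ben]
Visit Ivy → queue [Hana, Pia, Xiu, Gus, Cyd, Wes, Ben]
Visit Hana; enqueue Bo → queue [Pia, Xiu, Gus, Cyd, Wes, Ben, Bo]
Visit Pia → queue [Xiu, Gus, Cyd, Wes, Ben, Bo]
Visit Xiu → queue [Gus, Cyd, Wes, Ben, Bo]
Visit Gus → queue [Cyd, Wes, Ben, Bo]
Visit Cyd → queue [Wes, Ben, Bo]
Visit Wes → queue [Ben, Bo]
Visit Ben → queue [Bo]
Visit Bo → queue []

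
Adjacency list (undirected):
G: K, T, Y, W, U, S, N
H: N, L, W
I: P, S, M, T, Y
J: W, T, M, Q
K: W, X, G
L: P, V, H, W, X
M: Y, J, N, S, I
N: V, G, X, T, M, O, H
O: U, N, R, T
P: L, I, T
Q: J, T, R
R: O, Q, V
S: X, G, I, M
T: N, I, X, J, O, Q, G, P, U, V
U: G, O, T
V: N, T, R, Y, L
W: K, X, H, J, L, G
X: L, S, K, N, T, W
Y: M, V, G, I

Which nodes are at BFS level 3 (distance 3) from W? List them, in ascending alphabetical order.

I, O, R

Level 0: W
Level 1: G, H, J, K, L, X
Level 2: M, N, P, Q, S, T, U, V, Y
Level 3: I, O, R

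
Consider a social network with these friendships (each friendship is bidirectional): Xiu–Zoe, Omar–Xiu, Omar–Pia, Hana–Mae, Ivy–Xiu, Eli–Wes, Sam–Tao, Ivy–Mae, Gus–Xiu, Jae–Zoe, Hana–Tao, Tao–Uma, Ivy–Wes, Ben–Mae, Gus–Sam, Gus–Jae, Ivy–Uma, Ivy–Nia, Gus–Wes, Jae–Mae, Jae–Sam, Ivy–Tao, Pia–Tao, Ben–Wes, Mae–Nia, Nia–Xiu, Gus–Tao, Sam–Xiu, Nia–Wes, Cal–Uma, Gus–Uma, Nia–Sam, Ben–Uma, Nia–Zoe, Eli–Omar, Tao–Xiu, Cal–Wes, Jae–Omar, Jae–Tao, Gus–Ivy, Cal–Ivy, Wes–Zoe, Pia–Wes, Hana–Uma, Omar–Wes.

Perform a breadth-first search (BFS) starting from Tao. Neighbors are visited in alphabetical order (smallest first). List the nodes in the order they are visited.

Visit Tao; enqueue Gus, Hana, Ivy, Jae, Pia, Sam, Uma, Xiu → queue [Gus, Hana, Ivy, Jae, Pia, Sam, Uma, Xiu]
Visit Gus; enqueue Wes → queue [Hana, Ivy, Jae, Pia, Sam, Uma, Xiu, Wes]
Visit Hana; enqueue Mae → queue [Ivy, Jae, Pia, Sam, Uma, Xiu, Wes, Mae]
Visit Ivy; enqueue Cal, Nia → queue [Jae, Pia, Sam, Uma, Xiu, Wes, Mae, Cal, Nia]
Visit Jae; enqueue Omar, Zoe → queue [Pia, Sam, Uma, Xiu, Wes, Mae, Cal, Nia, Omar, Zoe]
Visit Pia → queue [Sam, Uma, Xiu, Wes, Mae, Cal, Nia, Omar, Zoe]
Visit Sam → queue [Uma, Xiu, Wes, Mae, Cal, Nia, Omar, Zoe]
Visit Uma; enqueue Ben → queue [Xiu, Wes, Mae, Cal, Nia, Omar, Zoe, Ben]
Visit Xiu → queue [Wes, Mae, Cal, Nia, Omar, Zoe, Ben]
Visit Wes; enqueue Eli → queue [Mae, Cal, Nia, Omar, Zoe, Ben, Eli]
Visit Mae → queue [Cal, Nia, Omar, Zoe, Ben, Eli]
Visit Cal → queue [Nia, Omar, Zoe, Ben, Eli]
Visit Nia → queue [Omar, Zoe, Ben, Eli]
Visit Omar → queue [Zoe, Ben, Eli]
Visit Zoe → queue [Ben, Eli]
Visit Ben → queue [Eli]
Visit Eli → queue []

Tao Gus Hana Ivy Jae Pia Sam Uma Xiu Wes Mae Cal Nia Omar Zoe Ben Eli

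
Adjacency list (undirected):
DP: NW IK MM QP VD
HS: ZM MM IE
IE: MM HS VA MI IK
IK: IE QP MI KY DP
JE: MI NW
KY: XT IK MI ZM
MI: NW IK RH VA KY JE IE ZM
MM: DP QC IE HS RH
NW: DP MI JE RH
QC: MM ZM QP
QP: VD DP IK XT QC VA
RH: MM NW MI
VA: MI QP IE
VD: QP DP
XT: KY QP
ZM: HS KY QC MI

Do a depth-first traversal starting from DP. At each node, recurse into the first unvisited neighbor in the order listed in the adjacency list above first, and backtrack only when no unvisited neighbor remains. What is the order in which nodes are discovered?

Visit DP
DP → NW
NW → MI
MI → IK
IK → IE
IE → MM
MM → QC
QC → ZM
ZM → HS
ZM → KY
KY → XT
XT → QP
QP → VD
QP → VA
MM → RH
MI → JE

DP, NW, MI, IK, IE, MM, QC, ZM, HS, KY, XT, QP, VD, VA, RH, JE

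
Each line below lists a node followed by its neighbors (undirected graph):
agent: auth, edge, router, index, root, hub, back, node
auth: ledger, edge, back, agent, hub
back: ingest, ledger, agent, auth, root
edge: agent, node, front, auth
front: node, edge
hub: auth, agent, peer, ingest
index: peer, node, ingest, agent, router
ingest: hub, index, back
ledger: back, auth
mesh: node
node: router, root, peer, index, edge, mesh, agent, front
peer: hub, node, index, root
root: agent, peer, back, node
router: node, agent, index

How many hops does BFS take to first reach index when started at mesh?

Level 0: mesh
Level 1: node
Level 2: agent, edge, front, index, peer, root, router
Level 3: auth, back, hub, ingest
Level 4: ledger
index first appears at level 2.

2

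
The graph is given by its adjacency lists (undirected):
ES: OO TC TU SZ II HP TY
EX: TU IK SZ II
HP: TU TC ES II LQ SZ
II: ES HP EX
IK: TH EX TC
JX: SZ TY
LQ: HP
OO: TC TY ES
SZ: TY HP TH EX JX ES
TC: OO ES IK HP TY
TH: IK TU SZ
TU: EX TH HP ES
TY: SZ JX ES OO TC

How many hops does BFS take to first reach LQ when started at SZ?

2

Level 0: SZ
Level 1: ES, EX, HP, JX, TH, TY
Level 2: II, IK, LQ, OO, TC, TU
LQ first appears at level 2.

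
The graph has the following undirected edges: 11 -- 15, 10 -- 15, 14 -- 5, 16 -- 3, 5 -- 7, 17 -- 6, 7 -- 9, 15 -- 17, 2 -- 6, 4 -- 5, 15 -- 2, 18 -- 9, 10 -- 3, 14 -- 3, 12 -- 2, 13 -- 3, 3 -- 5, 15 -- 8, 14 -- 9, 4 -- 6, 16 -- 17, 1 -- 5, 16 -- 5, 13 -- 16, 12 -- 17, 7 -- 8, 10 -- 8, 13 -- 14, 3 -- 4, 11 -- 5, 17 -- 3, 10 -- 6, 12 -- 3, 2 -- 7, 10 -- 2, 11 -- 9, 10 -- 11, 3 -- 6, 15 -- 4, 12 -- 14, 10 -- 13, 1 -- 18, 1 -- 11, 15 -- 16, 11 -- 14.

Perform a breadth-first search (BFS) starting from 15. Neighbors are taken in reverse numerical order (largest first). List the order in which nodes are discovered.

15 17 16 11 10 8 4 2 12 6 3 13 5 14 9 1 7 18

Visit 15; enqueue 17, 16, 11, 10, 8, 4, 2 → queue [17, 16, 11, 10, 8, 4, 2]
Visit 17; enqueue 12, 6, 3 → queue [16, 11, 10, 8, 4, 2, 12, 6, 3]
Visit 16; enqueue 13, 5 → queue [11, 10, 8, 4, 2, 12, 6, 3, 13, 5]
Visit 11; enqueue 14, 9, 1 → queue [10, 8, 4, 2, 12, 6, 3, 13, 5, 14, 9, 1]
Visit 10 → queue [8, 4, 2, 12, 6, 3, 13, 5, 14, 9, 1]
Visit 8; enqueue 7 → queue [4, 2, 12, 6, 3, 13, 5, 14, 9, 1, 7]
Visit 4 → queue [2, 12, 6, 3, 13, 5, 14, 9, 1, 7]
Visit 2 → queue [12, 6, 3, 13, 5, 14, 9, 1, 7]
Visit 12 → queue [6, 3, 13, 5, 14, 9, 1, 7]
Visit 6 → queue [3, 13, 5, 14, 9, 1, 7]
Visit 3 → queue [13, 5, 14, 9, 1, 7]
Visit 13 → queue [5, 14, 9, 1, 7]
Visit 5 → queue [14, 9, 1, 7]
Visit 14 → queue [9, 1, 7]
Visit 9; enqueue 18 → queue [1, 7, 18]
Visit 1 → queue [7, 18]
Visit 7 → queue [18]
Visit 18 → queue []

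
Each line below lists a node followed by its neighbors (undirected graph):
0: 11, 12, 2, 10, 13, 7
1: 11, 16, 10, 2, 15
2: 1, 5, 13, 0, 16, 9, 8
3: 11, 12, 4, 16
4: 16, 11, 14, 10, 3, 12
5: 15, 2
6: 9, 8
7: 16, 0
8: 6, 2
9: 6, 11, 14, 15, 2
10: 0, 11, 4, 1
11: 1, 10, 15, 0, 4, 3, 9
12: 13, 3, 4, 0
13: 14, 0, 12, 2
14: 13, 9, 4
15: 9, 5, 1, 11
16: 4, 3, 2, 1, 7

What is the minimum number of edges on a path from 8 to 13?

Level 0: 8
Level 1: 2, 6
Level 2: 0, 1, 5, 9, 13, 16
Level 3: 3, 4, 7, 10, 11, 12, 14, 15
13 first appears at level 2.

2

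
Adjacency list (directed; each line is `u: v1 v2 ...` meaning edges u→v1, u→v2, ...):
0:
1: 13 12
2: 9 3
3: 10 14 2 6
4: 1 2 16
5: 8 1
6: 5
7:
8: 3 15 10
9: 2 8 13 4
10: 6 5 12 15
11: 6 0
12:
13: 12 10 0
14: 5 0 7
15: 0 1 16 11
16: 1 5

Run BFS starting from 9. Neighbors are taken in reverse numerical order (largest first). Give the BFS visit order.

Visit 9; enqueue 13, 8, 4, 2 → queue [13, 8, 4, 2]
Visit 13; enqueue 12, 10, 0 → queue [8, 4, 2, 12, 10, 0]
Visit 8; enqueue 15, 3 → queue [4, 2, 12, 10, 0, 15, 3]
Visit 4; enqueue 16, 1 → queue [2, 12, 10, 0, 15, 3, 16, 1]
Visit 2 → queue [12, 10, 0, 15, 3, 16, 1]
Visit 12 → queue [10, 0, 15, 3, 16, 1]
Visit 10; enqueue 6, 5 → queue [0, 15, 3, 16, 1, 6, 5]
Visit 0 → queue [15, 3, 16, 1, 6, 5]
Visit 15; enqueue 11 → queue [3, 16, 1, 6, 5, 11]
Visit 3; enqueue 14 → queue [16, 1, 6, 5, 11, 14]
Visit 16 → queue [1, 6, 5, 11, 14]
Visit 1 → queue [6, 5, 11, 14]
Visit 6 → queue [5, 11, 14]
Visit 5 → queue [11, 14]
Visit 11 → queue [14]
Visit 14; enqueue 7 → queue [7]
Visit 7 → queue []

9, 13, 8, 4, 2, 12, 10, 0, 15, 3, 16, 1, 6, 5, 11, 14, 7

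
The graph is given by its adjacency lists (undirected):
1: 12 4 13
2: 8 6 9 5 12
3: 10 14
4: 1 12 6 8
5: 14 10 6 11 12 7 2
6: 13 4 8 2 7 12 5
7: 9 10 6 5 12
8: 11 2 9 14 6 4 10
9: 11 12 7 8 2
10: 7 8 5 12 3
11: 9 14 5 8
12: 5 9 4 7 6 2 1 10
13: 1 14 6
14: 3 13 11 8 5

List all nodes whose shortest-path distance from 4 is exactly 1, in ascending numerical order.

Level 0: 4
Level 1: 1, 6, 8, 12
Level 2: 2, 5, 7, 9, 10, 11, 13, 14
Level 3: 3

1, 6, 8, 12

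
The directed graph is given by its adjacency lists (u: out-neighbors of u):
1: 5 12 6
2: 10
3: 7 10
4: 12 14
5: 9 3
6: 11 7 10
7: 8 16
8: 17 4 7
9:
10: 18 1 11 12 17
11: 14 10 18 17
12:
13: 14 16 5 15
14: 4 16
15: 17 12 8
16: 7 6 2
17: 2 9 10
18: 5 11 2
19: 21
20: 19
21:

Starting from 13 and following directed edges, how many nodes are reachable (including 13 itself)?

BFS from 13 visits: 13, 5, 14, 15, 16, 3, 9, 4, 8, 12, 17, 2, 6, 7, 10, 11, 1, 18
Reachable nodes: 18 of 21 total.

18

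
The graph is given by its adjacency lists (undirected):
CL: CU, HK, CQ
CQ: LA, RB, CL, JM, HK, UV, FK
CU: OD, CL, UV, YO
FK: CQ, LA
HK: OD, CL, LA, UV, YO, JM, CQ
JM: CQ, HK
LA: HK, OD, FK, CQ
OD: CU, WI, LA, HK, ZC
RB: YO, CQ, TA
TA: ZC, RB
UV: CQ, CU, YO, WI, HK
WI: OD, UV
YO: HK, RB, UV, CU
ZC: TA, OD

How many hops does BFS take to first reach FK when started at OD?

2

Level 0: OD
Level 1: CU, HK, LA, WI, ZC
Level 2: CL, CQ, FK, JM, TA, UV, YO
Level 3: RB
FK first appears at level 2.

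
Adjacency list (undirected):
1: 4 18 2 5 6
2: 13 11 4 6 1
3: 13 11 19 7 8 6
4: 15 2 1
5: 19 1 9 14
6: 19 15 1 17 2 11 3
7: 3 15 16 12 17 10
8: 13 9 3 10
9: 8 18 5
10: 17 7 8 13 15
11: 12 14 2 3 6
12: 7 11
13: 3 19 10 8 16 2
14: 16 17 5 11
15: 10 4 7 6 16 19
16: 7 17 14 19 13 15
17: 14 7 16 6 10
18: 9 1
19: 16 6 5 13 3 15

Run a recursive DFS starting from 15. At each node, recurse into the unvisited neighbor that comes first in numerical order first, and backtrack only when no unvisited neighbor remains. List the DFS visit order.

15 → 4 → 1 → 2 → 6 → 3 → 7 → 10 → 8 → 9 → 5 → 14 → 11 → 12 → 16 → 13 → 19 → 17 → 18

Visit 15
15 → 4
4 → 1
1 → 2
2 → 6
6 → 3
3 → 7
7 → 10
10 → 8
8 → 9
9 → 5
5 → 14
14 → 11
11 → 12
14 → 16
16 → 13
13 → 19
16 → 17
9 → 18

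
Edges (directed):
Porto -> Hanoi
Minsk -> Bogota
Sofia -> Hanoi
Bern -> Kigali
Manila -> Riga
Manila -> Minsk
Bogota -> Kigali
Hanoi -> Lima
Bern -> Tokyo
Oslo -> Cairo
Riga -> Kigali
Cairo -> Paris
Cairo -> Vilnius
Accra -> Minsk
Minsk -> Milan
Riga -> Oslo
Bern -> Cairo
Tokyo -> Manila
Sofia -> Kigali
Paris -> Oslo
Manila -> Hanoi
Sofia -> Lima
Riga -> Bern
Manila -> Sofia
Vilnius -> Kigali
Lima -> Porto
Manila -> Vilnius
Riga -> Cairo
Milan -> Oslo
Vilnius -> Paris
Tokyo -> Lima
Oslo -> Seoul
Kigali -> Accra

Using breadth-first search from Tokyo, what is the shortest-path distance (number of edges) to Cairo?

Level 0: Tokyo
Level 1: Lima, Manila
Level 2: Hanoi, Minsk, Porto, Riga, Sofia, Vilnius
Level 3: Bern, Bogota, Cairo, Kigali, Milan, Oslo, Paris
Level 4: Accra, Seoul
Cairo first appears at level 3.

3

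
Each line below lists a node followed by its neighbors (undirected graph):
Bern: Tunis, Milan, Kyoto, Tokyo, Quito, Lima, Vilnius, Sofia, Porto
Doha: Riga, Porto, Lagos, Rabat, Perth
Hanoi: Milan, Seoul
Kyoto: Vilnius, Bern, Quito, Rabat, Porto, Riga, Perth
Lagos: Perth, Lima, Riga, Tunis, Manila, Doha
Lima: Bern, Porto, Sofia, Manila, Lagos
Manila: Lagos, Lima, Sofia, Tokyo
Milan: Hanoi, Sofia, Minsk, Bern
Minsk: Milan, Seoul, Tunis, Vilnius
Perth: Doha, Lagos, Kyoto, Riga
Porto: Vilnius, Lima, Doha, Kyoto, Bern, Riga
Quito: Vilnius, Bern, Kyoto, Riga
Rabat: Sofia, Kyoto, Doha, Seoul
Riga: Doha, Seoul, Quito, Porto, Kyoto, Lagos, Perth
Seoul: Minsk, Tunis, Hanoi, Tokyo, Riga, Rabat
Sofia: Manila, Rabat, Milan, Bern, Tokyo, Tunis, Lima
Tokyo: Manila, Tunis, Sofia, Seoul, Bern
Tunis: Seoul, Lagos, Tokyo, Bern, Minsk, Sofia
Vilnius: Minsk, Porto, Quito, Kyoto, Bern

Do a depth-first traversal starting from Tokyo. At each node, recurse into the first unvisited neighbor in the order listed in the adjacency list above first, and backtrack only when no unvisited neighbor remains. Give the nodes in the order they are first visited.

Visit Tokyo
Tokyo → Manila
Manila → Lagos
Lagos → Perth
Perth → Doha
Doha → Riga
Riga → Seoul
Seoul → Minsk
Minsk → Milan
Milan → Hanoi
Milan → Sofia
Sofia → Rabat
Rabat → Kyoto
Kyoto → Vilnius
Vilnius → Porto
Porto → Lima
Lima → Bern
Bern → Tunis
Bern → Quito

Tokyo → Manila → Lagos → Perth → Doha → Riga → Seoul → Minsk → Milan → Hanoi → Sofia → Rabat → Kyoto → Vilnius → Porto → Lima → Bern → Tunis → Quito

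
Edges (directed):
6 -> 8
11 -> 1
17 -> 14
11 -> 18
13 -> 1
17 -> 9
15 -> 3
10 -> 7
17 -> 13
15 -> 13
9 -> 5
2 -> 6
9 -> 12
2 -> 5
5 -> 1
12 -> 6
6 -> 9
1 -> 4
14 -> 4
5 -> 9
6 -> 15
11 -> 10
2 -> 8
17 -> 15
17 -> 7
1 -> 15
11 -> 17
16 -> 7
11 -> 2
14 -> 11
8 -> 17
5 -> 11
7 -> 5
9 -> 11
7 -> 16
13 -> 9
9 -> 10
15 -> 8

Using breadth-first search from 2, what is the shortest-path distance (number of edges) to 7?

3

Level 0: 2
Level 1: 5, 6, 8
Level 2: 1, 9, 11, 15, 17
Level 3: 3, 4, 7, 10, 12, 13, 14, 18
Level 4: 16
7 first appears at level 3.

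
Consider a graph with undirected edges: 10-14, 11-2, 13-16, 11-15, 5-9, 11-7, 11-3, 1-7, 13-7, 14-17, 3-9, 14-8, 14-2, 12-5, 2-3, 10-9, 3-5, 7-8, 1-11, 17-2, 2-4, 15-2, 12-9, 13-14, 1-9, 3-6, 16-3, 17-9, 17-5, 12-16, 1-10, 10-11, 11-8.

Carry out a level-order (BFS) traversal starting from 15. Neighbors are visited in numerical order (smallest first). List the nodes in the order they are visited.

Visit 15; enqueue 2, 11 → queue [2, 11]
Visit 2; enqueue 3, 4, 14, 17 → queue [11, 3, 4, 14, 17]
Visit 11; enqueue 1, 7, 8, 10 → queue [3, 4, 14, 17, 1, 7, 8, 10]
Visit 3; enqueue 5, 6, 9, 16 → queue [4, 14, 17, 1, 7, 8, 10, 5, 6, 9, 16]
Visit 4 → queue [14, 17, 1, 7, 8, 10, 5, 6, 9, 16]
Visit 14; enqueue 13 → queue [17, 1, 7, 8, 10, 5, 6, 9, 16, 13]
Visit 17 → queue [1, 7, 8, 10, 5, 6, 9, 16, 13]
Visit 1 → queue [7, 8, 10, 5, 6, 9, 16, 13]
Visit 7 → queue [8, 10, 5, 6, 9, 16, 13]
Visit 8 → queue [10, 5, 6, 9, 16, 13]
Visit 10 → queue [5, 6, 9, 16, 13]
Visit 5; enqueue 12 → queue [6, 9, 16, 13, 12]
Visit 6 → queue [9, 16, 13, 12]
Visit 9 → queue [16, 13, 12]
Visit 16 → queue [13, 12]
Visit 13 → queue [12]
Visit 12 → queue []

15 → 2 → 11 → 3 → 4 → 14 → 17 → 1 → 7 → 8 → 10 → 5 → 6 → 9 → 16 → 13 → 12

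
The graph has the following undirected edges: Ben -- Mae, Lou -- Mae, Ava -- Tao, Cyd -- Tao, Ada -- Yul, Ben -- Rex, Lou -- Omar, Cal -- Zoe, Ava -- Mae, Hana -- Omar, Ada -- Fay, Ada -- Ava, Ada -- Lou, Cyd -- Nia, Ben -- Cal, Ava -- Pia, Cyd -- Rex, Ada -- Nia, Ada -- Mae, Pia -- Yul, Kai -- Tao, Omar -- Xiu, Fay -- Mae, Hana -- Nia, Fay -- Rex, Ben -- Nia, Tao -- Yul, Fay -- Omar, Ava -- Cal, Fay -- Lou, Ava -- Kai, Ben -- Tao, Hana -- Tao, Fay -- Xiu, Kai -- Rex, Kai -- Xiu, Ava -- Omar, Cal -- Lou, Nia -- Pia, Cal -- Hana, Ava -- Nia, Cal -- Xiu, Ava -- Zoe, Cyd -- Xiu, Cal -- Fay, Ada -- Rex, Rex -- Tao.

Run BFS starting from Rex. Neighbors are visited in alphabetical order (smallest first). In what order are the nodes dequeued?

Rex → Ada → Ben → Cyd → Fay → Kai → Tao → Ava → Lou → Mae → Nia → Yul → Cal → Xiu → Omar → Hana → Pia → Zoe

Visit Rex; enqueue Ada, Ben, Cyd, Fay, Kai, Tao → queue [Ada, Ben, Cyd, Fay, Kai, Tao]
Visit Ada; enqueue Ava, Lou, Mae, Nia, Yul → queue [Ben, Cyd, Fay, Kai, Tao, Ava, Lou, Mae, Nia, Yul]
Visit Ben; enqueue Cal → queue [Cyd, Fay, Kai, Tao, Ava, Lou, Mae, Nia, Yul, Cal]
Visit Cyd; enqueue Xiu → queue [Fay, Kai, Tao, Ava, Lou, Mae, Nia, Yul, Cal, Xiu]
Visit Fay; enqueue Omar → queue [Kai, Tao, Ava, Lou, Mae, Nia, Yul, Cal, Xiu, Omar]
Visit Kai → queue [Tao, Ava, Lou, Mae, Nia, Yul, Cal, Xiu, Omar]
Visit Tao; enqueue Hana → queue [Ava, Lou, Mae, Nia, Yul, Cal, Xiu, Omar, Hana]
Visit Ava; enqueue Pia, Zoe → queue [Lou, Mae, Nia, Yul, Cal, Xiu, Omar, Hana, Pia, Zoe]
Visit Lou → queue [Mae, Nia, Yul, Cal, Xiu, Omar, Hana, Pia, Zoe]
Visit Mae → queue [Nia, Yul, Cal, Xiu, Omar, Hana, Pia, Zoe]
Visit Nia → queue [Yul, Cal, Xiu, Omar, Hana, Pia, Zoe]
Visit Yul → queue [Cal, Xiu, Omar, Hana, Pia, Zoe]
Visit Cal → queue [Xiu, Omar, Hana, Pia, Zoe]
Visit Xiu → queue [Omar, Hana, Pia, Zoe]
Visit Omar → queue [Hana, Pia, Zoe]
Visit Hana → queue [Pia, Zoe]
Visit Pia → queue [Zoe]
Visit Zoe → queue []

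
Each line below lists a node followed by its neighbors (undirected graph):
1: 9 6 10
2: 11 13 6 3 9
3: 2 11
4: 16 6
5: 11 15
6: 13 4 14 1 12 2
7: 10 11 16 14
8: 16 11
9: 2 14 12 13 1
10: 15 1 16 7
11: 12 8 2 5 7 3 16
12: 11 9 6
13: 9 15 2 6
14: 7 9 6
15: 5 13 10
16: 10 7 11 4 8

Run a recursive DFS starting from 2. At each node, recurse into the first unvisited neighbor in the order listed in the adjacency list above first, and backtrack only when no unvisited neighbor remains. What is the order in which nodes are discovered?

2 → 11 → 12 → 9 → 14 → 7 → 10 → 15 → 5 → 13 → 6 → 4 → 16 → 8 → 1 → 3

Visit 2
2 → 11
11 → 12
12 → 9
9 → 14
14 → 7
7 → 10
10 → 15
15 → 5
15 → 13
13 → 6
6 → 4
4 → 16
16 → 8
6 → 1
11 → 3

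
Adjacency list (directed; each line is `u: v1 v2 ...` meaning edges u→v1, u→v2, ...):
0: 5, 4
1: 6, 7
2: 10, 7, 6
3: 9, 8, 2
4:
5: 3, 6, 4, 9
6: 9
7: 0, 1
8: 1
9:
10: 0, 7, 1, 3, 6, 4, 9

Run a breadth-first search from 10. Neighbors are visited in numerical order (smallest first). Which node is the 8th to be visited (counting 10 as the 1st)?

9

Visit 10; enqueue 0, 1, 3, 4, 6, 7, 9 → queue [0, 1, 3, 4, 6, 7, 9]
Visit 0; enqueue 5 → queue [1, 3, 4, 6, 7, 9, 5]
Visit 1 → queue [3, 4, 6, 7, 9, 5]
Visit 3; enqueue 2, 8 → queue [4, 6, 7, 9, 5, 2, 8]
Visit 4 → queue [6, 7, 9, 5, 2, 8]
Visit 6 → queue [7, 9, 5, 2, 8]
Visit 7 → queue [9, 5, 2, 8]
Visit 9 → queue [5, 2, 8]
Visit 5 → queue [2, 8]
Visit 2 → queue [8]
Visit 8 → queue []

Visit order: 10, 0, 1, 3, 4, 6, 7, 9, 5, 2, 8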